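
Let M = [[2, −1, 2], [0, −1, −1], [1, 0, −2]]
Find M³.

[[13, −5, 11], [1, 0, −9], [6, 1, −11]]

M² = [[6, −1, 1], [−1, 1, 3], [0, −1, 6]]
M³ = [[13, −5, 11], [1, 0, −9], [6, 1, −11]]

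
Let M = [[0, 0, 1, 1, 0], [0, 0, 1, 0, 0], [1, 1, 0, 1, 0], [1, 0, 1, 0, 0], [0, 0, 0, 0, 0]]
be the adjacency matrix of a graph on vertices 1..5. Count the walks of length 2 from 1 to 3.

The number of length-2 walks from vertex 1 to vertex 3 is entry (1,3) of M², where M is the adjacency matrix.
M² = [[2, 1, 1, 1, 0], [1, 1, 0, 1, 0], [1, 0, 3, 1, 0], [1, 1, 1, 2, 0], [0, 0, 0, 0, 0]]

1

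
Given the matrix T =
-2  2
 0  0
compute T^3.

[[-8, 8], [0, 0]]

T^2 = [[4, -4], [0, 0]]
T^3 = [[-8, 8], [0, 0]]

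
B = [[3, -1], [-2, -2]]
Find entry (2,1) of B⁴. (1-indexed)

B² = [[11, -1], [-2, 6]]
B³ = [[35, -9], [-18, -10]]
B⁴ = [[123, -17], [-34, 38]]

-34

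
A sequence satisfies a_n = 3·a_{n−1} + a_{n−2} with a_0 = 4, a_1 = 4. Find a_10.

With companion matrix Q = [[3, 1], [1, 0]], [a_n, a_{n−1}]ᵀ = Q·[a_{n−1}, a_{n−2}]ᵀ, so [a_10, a_9]ᵀ = Q^9·[a_1, a_0]ᵀ.
Q^9 = [[42837, 12970], [12970, 3927]], giving [a_10, a_9]ᵀ = [[223228], [67588]].

223228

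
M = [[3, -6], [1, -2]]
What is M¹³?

[[3, -6], [1, -2]]

M² = M (a projection; rank 1, trace 1), so M¹³ = M.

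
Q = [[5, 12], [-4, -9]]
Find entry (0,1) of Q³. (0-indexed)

tr Q = -4 and det Q = 3, so the characteristic polynomial is λ² − (-4)λ + (3) with roots -1 and -3.
Eigenvectors give P = [[-2, -3], [1, 2]] with P⁻¹ = [[-2, -3], [1, 2]], and Q = P·diag(-1, -3)·P⁻¹.
Then Q³ = P·diag(-1, -27)·P⁻¹ = [[2, 81], [-1, -54]] · [[-2, -3], [1, 2]] = [[77, 156], [-52, -105]].

156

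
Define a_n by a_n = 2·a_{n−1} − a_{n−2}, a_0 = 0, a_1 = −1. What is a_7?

With companion matrix C = [[2, −1], [1, 0]], [a_n, a_{n−1}]ᵀ = C·[a_{n−1}, a_{n−2}]ᵀ, so [a_7, a_6]ᵀ = C^6·[a_1, a_0]ᵀ.
C^6 = [[7, −6], [6, −5]], giving [a_7, a_6]ᵀ = [[−7], [−6]].

−7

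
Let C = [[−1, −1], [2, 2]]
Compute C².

C² = C (a projection; rank 1, trace 1), so C² = C.

[[−1, −1], [2, 2]]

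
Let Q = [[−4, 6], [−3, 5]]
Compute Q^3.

tr Q = 1 and det Q = −2, so the characteristic polynomial is λ² − (1)λ + (−2) with roots −1 and 2.
Eigenvectors give P = [[2, −1], [1, −1]] with P⁻¹ = [[1, −1], [1, −2]], and Q = P·diag(−1, 2)·P⁻¹.
Then Q^3 = P·diag(−1, 8)·P⁻¹ = [[−2, −8], [−1, −8]] · [[1, −1], [1, −2]] = [[−10, 18], [−9, 17]].

[[−10, 18], [−9, 17]]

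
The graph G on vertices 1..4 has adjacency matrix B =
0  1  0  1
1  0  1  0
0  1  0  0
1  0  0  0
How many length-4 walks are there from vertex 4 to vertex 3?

The number of length-4 walks from vertex 4 to vertex 3 is entry (4,3) of B⁴, where B is the adjacency matrix.
B² = [[2, 0, 1, 0], [0, 2, 0, 1], [1, 0, 1, 0], [0, 1, 0, 1]]
B³ = [[0, 3, 0, 2], [3, 0, 2, 0], [0, 2, 0, 1], [2, 0, 1, 0]]
B⁴ = [[5, 0, 3, 0], [0, 5, 0, 3], [3, 0, 2, 0], [0, 3, 0, 2]]

0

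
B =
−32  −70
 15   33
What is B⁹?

[[−121682, −282730], [60585, 140853]]

tr B = 1 and det B = −6, so the characteristic polynomial is λ² − (1)λ + (−6) with roots 3 and −2.
Eigenvectors give P = [[2, 7], [−1, −3]] with P⁻¹ = [[−3, −7], [1, 2]], and B = P·diag(3, −2)·P⁻¹.
Then B⁹ = P·diag(19683, −512)·P⁻¹ = [[39366, −3584], [−19683, 1536]] · [[−3, −7], [1, 2]] = [[−121682, −282730], [60585, 140853]].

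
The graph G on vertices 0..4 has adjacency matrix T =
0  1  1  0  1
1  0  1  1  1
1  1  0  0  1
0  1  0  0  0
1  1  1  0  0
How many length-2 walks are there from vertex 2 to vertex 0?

2

The number of length-2 walks from vertex 2 to vertex 0 is entry (2,0) of T², where T is the adjacency matrix.
T² = [[3, 2, 2, 1, 2], [2, 4, 2, 0, 2], [2, 2, 3, 1, 2], [1, 0, 1, 1, 1], [2, 2, 2, 1, 3]]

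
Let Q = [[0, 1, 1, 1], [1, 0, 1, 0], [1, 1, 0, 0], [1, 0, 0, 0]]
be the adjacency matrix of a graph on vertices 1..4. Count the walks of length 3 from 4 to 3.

The number of length-3 walks from vertex 4 to vertex 3 is entry (4,3) of Q³, where Q is the adjacency matrix.
Q² = [[3, 1, 1, 0], [1, 2, 1, 1], [1, 1, 2, 1], [0, 1, 1, 1]]
Q³ = [[2, 4, 4, 3], [4, 2, 3, 1], [4, 3, 2, 1], [3, 1, 1, 0]]

1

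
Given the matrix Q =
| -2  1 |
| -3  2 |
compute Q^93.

Q² = I (check: tr Q = 0 and det Q = -1), so Q^93 = Q since 93 is odd.

[[-2, 1], [-3, 2]]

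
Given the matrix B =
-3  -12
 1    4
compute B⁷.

B² = B (a projection; rank 1, trace 1), so B⁷ = B.

[[-3, -12], [1, 4]]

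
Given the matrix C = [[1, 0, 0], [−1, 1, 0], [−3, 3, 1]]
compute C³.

[[1, 0, 0], [−3, 1, 0], [−18, 9, 1]]

C = I + N where N = [[0, 0, 0], [−1, 0, 0], [−3, 3, 0]] is strictly lower-triangular, so N³ = 0.
(I + N)³ = I + 3·N + 3·N² = [[1, 0, 0], [−3, 1, 0], [−18, 9, 1]].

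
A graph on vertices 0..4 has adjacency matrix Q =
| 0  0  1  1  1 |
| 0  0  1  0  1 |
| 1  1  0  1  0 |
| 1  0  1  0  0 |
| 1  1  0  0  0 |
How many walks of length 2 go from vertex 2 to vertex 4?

2

The number of length-2 walks from vertex 2 to vertex 4 is entry (2,4) of Q², where Q is the adjacency matrix.
Q² = [[3, 2, 1, 1, 0], [2, 2, 0, 1, 0], [1, 0, 3, 1, 2], [1, 1, 1, 2, 1], [0, 0, 2, 1, 2]]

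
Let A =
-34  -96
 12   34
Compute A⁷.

tr A = 0 and det A = -4, so the characteristic polynomial is λ² − (0)λ + (-4) with roots 2 and -2.
Eigenvectors give P = [[-8, 3], [3, -1]] with P⁻¹ = [[1, 3], [3, 8]], and A = P·diag(2, -2)·P⁻¹.
Then A⁷ = P·diag(128, -128)·P⁻¹ = [[-1024, -384], [384, 128]] · [[1, 3], [3, 8]] = [[-2176, -6144], [768, 2176]].

[[-2176, -6144], [768, 2176]]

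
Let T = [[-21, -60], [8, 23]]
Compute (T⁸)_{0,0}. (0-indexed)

tr T = 2 and det T = -3, so the characteristic polynomial is λ² − (2)λ + (-3) with roots -1 and 3.
Eigenvectors give P = [[3, 5], [-1, -2]] with P⁻¹ = [[2, 5], [-1, -3]], and T = P·diag(-1, 3)·P⁻¹.
Then T⁸ = P·diag(1, 6561)·P⁻¹ = [[3, 32805], [-1, -13122]] · [[2, 5], [-1, -3]] = [[-32799, -98400], [13120, 39361]].

-32799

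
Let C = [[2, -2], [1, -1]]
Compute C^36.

C² = C (a projection; rank 1, trace 1), so C^36 = C.

[[2, -2], [1, -1]]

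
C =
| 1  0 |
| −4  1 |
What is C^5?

C = I + N where N = [[0, 0], [−4, 0]] is strictly lower-triangular, so N^2 = 0.
(I + N)^5 = I + 5·N = [[1, 0], [−20, 1]].

[[1, 0], [−20, 1]]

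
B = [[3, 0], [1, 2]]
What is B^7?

tr B = 5 and det B = 6, so the characteristic polynomial is λ² − (5)λ + (6) with roots 2 and 3.
Eigenvectors give P = [[0, 1], [−1, 1]] with P⁻¹ = [[1, −1], [1, 0]], and B = P·diag(2, 3)·P⁻¹.
Then B^7 = P·diag(128, 2187)·P⁻¹ = [[0, 2187], [−128, 2187]] · [[1, −1], [1, 0]] = [[2187, 0], [2059, 128]].

[[2187, 0], [2059, 128]]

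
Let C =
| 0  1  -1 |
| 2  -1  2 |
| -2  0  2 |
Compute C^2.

[[4, -1, 0], [-6, 3, 0], [-4, -2, 6]]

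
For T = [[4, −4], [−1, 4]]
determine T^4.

T^2 = [[20, −32], [−8, 20]]
T^3 = [[112, −208], [−52, 112]]
T^4 = [[656, −1280], [−320, 656]]

[[656, −1280], [−320, 656]]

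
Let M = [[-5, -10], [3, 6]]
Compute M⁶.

M² = M (a projection; rank 1, trace 1), so M⁶ = M.

[[-5, -10], [3, 6]]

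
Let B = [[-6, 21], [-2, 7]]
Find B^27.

B² = B (a projection; rank 1, trace 1), so B^27 = B.

[[-6, 21], [-2, 7]]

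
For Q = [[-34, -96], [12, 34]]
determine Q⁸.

tr Q = 0 and det Q = -4, so the characteristic polynomial is λ² − (0)λ + (-4) with roots 2 and -2.
Eigenvectors give P = [[-8, -3], [3, 1]] with P⁻¹ = [[1, 3], [-3, -8]], and Q = P·diag(2, -2)·P⁻¹.
Then Q⁸ = P·diag(256, 256)·P⁻¹ = [[-2048, -768], [768, 256]] · [[1, 3], [-3, -8]] = [[256, 0], [0, 256]].

[[256, 0], [0, 256]]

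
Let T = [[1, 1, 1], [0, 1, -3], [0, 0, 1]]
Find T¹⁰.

T = I + N where N = [[0, 1, 1], [0, 0, -3], [0, 0, 0]] is strictly upper-triangular, so N³ = 0.
(I + N)¹⁰ = I + 10·N + 45·N² = [[1, 10, -125], [0, 1, -30], [0, 0, 1]].

[[1, 10, -125], [0, 1, -30], [0, 0, 1]]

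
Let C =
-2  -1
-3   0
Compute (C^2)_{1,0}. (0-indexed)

6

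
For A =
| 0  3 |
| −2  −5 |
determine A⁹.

[[37830, 57513], [−38342, −58025]]

tr A = −5 and det A = 6, so the characteristic polynomial is λ² − (−5)λ + (6) with roots −3 and −2.
Eigenvectors give P = [[−1, 3], [1, −2]] with P⁻¹ = [[2, 3], [1, 1]], and A = P·diag(−3, −2)·P⁻¹.
Then A⁹ = P·diag(−19683, −512)·P⁻¹ = [[19683, −1536], [−19683, 1024]] · [[2, 3], [1, 1]] = [[37830, 57513], [−38342, −58025]].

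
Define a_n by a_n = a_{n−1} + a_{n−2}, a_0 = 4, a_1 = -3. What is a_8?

With companion matrix M = [[1, 1], [1, 0]], [a_n, a_{n−1}]ᵀ = M·[a_{n−1}, a_{n−2}]ᵀ, so [a_8, a_7]ᵀ = M⁷·[a_1, a_0]ᵀ.
M⁷ = [[21, 13], [13, 8]], giving [a_8, a_7]ᵀ = [[-11], [-7]].

-11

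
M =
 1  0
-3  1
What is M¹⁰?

[[1, 0], [-30, 1]]

M = I + N where N = [[0, 0], [-3, 0]] is strictly lower-triangular, so N² = 0.
(I + N)¹⁰ = I + 10·N = [[1, 0], [-30, 1]].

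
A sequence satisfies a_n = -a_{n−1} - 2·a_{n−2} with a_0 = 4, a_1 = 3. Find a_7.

With companion matrix M = [[-1, -2], [1, 0]], [a_n, a_{n−1}]ᵀ = M·[a_{n−1}, a_{n−2}]ᵀ, so [a_7, a_6]ᵀ = M⁶·[a_1, a_0]ᵀ.
M⁶ = [[7, 10], [-5, 2]], giving [a_7, a_6]ᵀ = [[61], [-7]].

61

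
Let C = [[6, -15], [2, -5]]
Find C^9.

C² = C (a projection; rank 1, trace 1), so C^9 = C.

[[6, -15], [2, -5]]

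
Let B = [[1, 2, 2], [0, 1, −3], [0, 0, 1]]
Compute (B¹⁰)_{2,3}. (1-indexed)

−30

B = I + N where N = [[0, 2, 2], [0, 0, −3], [0, 0, 0]] is strictly upper-triangular, so N³ = 0.
(I + N)¹⁰ = I + 10·N + 45·N² = [[1, 20, −250], [0, 1, −30], [0, 0, 1]].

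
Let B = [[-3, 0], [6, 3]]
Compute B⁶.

tr B = 0 and det B = -9, so the characteristic polynomial is λ² − (0)λ + (-9) with roots 3 and -3.
Eigenvectors give P = [[0, -1], [1, 1]] with P⁻¹ = [[1, 1], [-1, 0]], and B = P·diag(3, -3)·P⁻¹.
Then B⁶ = P·diag(729, 729)·P⁻¹ = [[0, -729], [729, 729]] · [[1, 1], [-1, 0]] = [[729, 0], [0, 729]].

[[729, 0], [0, 729]]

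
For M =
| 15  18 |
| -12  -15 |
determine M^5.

[[1215, 1458], [-972, -1215]]

tr M = 0 and det M = -9, so the characteristic polynomial is λ² − (0)λ + (-9) with roots -3 and 3.
Eigenvectors give P = [[-1, 3], [1, -2]] with P⁻¹ = [[2, 3], [1, 1]], and M = P·diag(-3, 3)·P⁻¹.
Then M^5 = P·diag(-243, 243)·P⁻¹ = [[243, 729], [-243, -486]] · [[2, 3], [1, 1]] = [[1215, 1458], [-972, -1215]].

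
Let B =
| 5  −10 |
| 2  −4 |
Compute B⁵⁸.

B² = B (a projection; rank 1, trace 1), so B⁵⁸ = B.

[[5, −10], [2, −4]]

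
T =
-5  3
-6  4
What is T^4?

[[31, -15], [30, -14]]

tr T = -1 and det T = -2, so the characteristic polynomial is λ² − (-1)λ + (-2) with roots 1 and -2.
Eigenvectors give P = [[-1, 1], [-2, 1]] with P⁻¹ = [[1, -1], [2, -1]], and T = P·diag(1, -2)·P⁻¹.
Then T^4 = P·diag(1, 16)·P⁻¹ = [[-1, 16], [-2, 16]] · [[1, -1], [2, -1]] = [[31, -15], [30, -14]].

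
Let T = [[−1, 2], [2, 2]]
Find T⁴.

[[29, 26], [26, 68]]

T² = [[5, 2], [2, 8]]
T³ = [[−1, 14], [14, 20]]
T⁴ = [[29, 26], [26, 68]]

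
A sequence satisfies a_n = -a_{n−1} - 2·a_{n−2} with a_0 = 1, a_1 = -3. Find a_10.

With companion matrix T = [[-1, -2], [1, 0]], [a_n, a_{n−1}]ᵀ = T·[a_{n−1}, a_{n−2}]ᵀ, so [a_10, a_9]ᵀ = T⁹·[a_1, a_0]ᵀ.
T⁹ = [[11, 34], [-17, -6]], giving [a_10, a_9]ᵀ = [[1], [45]].

1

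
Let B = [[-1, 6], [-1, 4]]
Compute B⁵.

tr B = 3 and det B = 2, so the characteristic polynomial is λ² − (3)λ + (2) with roots 2 and 1.
Eigenvectors give P = [[-2, 3], [-1, 1]] with P⁻¹ = [[1, -3], [1, -2]], and B = P·diag(2, 1)·P⁻¹.
Then B⁵ = P·diag(32, 1)·P⁻¹ = [[-64, 3], [-32, 1]] · [[1, -3], [1, -2]] = [[-61, 186], [-31, 94]].

[[-61, 186], [-31, 94]]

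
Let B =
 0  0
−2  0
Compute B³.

[[0, 0], [0, 0]]

B is strictly triangular, hence nilpotent: B² = 0, so B³ = 0.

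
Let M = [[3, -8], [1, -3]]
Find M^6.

[[1, 0], [0, 1]]

M² = I (check: tr M = 0 and det M = -1), so M^6 = I since 6 is even.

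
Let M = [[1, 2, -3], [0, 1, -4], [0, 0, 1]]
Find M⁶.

M = I + N where N = [[0, 2, -3], [0, 0, -4], [0, 0, 0]] is strictly upper-triangular, so N³ = 0.
(I + N)⁶ = I + 6·N + 15·N² = [[1, 12, -138], [0, 1, -24], [0, 0, 1]].

[[1, 12, -138], [0, 1, -24], [0, 0, 1]]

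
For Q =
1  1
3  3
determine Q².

[[4, 4], [12, 12]]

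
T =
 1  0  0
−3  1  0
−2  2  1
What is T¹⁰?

T = I + N where N = [[0, 0, 0], [−3, 0, 0], [−2, 2, 0]] is strictly lower-triangular, so N³ = 0.
(I + N)¹⁰ = I + 10·N + 45·N² = [[1, 0, 0], [−30, 1, 0], [−290, 20, 1]].

[[1, 0, 0], [−30, 1, 0], [−290, 20, 1]]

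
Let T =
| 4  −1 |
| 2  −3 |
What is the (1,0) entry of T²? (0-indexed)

2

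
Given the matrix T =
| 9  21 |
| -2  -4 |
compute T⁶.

[[4719, 13965], [-1330, -3926]]

tr T = 5 and det T = 6, so the characteristic polynomial is λ² − (5)λ + (6) with roots 2 and 3.
Eigenvectors give P = [[-3, 7], [1, -2]] with P⁻¹ = [[2, 7], [1, 3]], and T = P·diag(2, 3)·P⁻¹.
Then T⁶ = P·diag(64, 729)·P⁻¹ = [[-192, 5103], [64, -1458]] · [[2, 7], [1, 3]] = [[4719, 13965], [-1330, -3926]].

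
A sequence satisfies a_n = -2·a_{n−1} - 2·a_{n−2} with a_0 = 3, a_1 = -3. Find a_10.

0

With companion matrix M = [[-2, -2], [1, 0]], [a_n, a_{n−1}]ᵀ = M·[a_{n−1}, a_{n−2}]ᵀ, so [a_10, a_9]ᵀ = M⁹·[a_1, a_0]ᵀ.
M⁹ = [[-32, -32], [16, 0]], giving [a_10, a_9]ᵀ = [[0], [-48]].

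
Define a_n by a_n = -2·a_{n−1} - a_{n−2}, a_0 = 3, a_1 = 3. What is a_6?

-33

With companion matrix T = [[-2, -1], [1, 0]], [a_n, a_{n−1}]ᵀ = T·[a_{n−1}, a_{n−2}]ᵀ, so [a_6, a_5]ᵀ = T^5·[a_1, a_0]ᵀ.
T^5 = [[-6, -5], [5, 4]], giving [a_6, a_5]ᵀ = [[-33], [27]].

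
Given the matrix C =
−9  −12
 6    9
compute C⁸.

tr C = 0 and det C = −9, so the characteristic polynomial is λ² − (0)λ + (−9) with roots 3 and −3.
Eigenvectors give P = [[−1, 2], [1, −1]] with P⁻¹ = [[1, 2], [1, 1]], and C = P·diag(3, −3)·P⁻¹.
Then C⁸ = P·diag(6561, 6561)·P⁻¹ = [[−6561, 13122], [6561, −6561]] · [[1, 2], [1, 1]] = [[6561, 0], [0, 6561]].

[[6561, 0], [0, 6561]]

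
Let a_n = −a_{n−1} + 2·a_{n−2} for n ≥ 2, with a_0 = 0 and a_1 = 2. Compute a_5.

22

With companion matrix T = [[−1, 2], [1, 0]], [a_n, a_{n−1}]ᵀ = T·[a_{n−1}, a_{n−2}]ᵀ, so [a_5, a_4]ᵀ = T⁴·[a_1, a_0]ᵀ.
T⁴ = [[11, −10], [−5, 6]], giving [a_5, a_4]ᵀ = [[22], [−10]].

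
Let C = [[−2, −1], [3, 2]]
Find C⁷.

[[−2, −1], [3, 2]]

C² = I (check: tr C = 0 and det C = −1), so C⁷ = C since 7 is odd.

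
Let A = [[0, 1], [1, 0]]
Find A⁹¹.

[[0, 1], [1, 0]]

A² = I (check: tr A = 0 and det A = −1), so A⁹¹ = A since 91 is odd.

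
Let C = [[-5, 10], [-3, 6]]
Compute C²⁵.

C² = C (a projection; rank 1, trace 1), so C²⁵ = C.

[[-5, 10], [-3, 6]]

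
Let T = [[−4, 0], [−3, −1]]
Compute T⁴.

[[256, 0], [255, 1]]

T² = [[16, 0], [15, 1]]
T³ = [[−64, 0], [−63, −1]]
T⁴ = [[256, 0], [255, 1]]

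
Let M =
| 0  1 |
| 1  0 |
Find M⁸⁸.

[[1, 0], [0, 1]]

M² = I (check: tr M = 0 and det M = −1), so M⁸⁸ = I since 88 is even.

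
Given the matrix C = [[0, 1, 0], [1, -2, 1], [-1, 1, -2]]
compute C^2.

[[1, -2, 1], [-3, 6, -4], [3, -5, 5]]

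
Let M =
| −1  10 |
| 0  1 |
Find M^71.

M² = I (check: tr M = 0 and det M = −1), so M^71 = M since 71 is odd.

[[−1, 10], [0, 1]]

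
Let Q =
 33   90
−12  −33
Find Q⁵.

tr Q = 0 and det Q = −9, so the characteristic polynomial is λ² − (0)λ + (−9) with roots −3 and 3.
Eigenvectors give P = [[−5, −3], [2, 1]] with P⁻¹ = [[1, 3], [−2, −5]], and Q = P·diag(−3, 3)·P⁻¹.
Then Q⁵ = P·diag(−243, 243)·P⁻¹ = [[1215, −729], [−486, 243]] · [[1, 3], [−2, −5]] = [[2673, 7290], [−972, −2673]].

[[2673, 7290], [−972, −2673]]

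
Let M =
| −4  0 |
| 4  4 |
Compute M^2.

[[16, 0], [0, 16]]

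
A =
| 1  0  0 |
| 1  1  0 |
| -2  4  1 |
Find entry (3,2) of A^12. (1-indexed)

A = I + N where N = [[0, 0, 0], [1, 0, 0], [-2, 4, 0]] is strictly lower-triangular, so N^3 = 0.
(I + N)^12 = I + 12·N + 66·N^2 = [[1, 0, 0], [12, 1, 0], [240, 48, 1]].

48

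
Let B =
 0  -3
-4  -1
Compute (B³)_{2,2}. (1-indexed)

-25

B² = [[12, 3], [4, 13]]
B³ = [[-12, -39], [-52, -25]]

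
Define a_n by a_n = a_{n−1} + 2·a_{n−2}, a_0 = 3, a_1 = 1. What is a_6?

87

With companion matrix A = [[1, 2], [1, 0]], [a_n, a_{n−1}]ᵀ = A·[a_{n−1}, a_{n−2}]ᵀ, so [a_6, a_5]ᵀ = A^5·[a_1, a_0]ᵀ.
A^5 = [[21, 22], [11, 10]], giving [a_6, a_5]ᵀ = [[87], [41]].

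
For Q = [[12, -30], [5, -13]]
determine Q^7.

[[4758, -13890], [2315, -6817]]

tr Q = -1 and det Q = -6, so the characteristic polynomial is λ² − (-1)λ + (-6) with roots 2 and -3.
Eigenvectors give P = [[3, -2], [1, -1]] with P⁻¹ = [[1, -2], [1, -3]], and Q = P·diag(2, -3)·P⁻¹.
Then Q^7 = P·diag(128, -2187)·P⁻¹ = [[384, 4374], [128, 2187]] · [[1, -2], [1, -3]] = [[4758, -13890], [2315, -6817]].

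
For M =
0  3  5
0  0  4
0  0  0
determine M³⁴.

[[0, 0, 0], [0, 0, 0], [0, 0, 0]]

M is strictly triangular, hence nilpotent: M³ = 0, so M³⁴ = 0.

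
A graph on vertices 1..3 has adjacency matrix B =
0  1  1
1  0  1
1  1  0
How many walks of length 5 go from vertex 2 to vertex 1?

The number of length-5 walks from vertex 2 to vertex 1 is entry (2,1) of B⁵, where B is the adjacency matrix.
B² = [[2, 1, 1], [1, 2, 1], [1, 1, 2]]
B³ = [[2, 3, 3], [3, 2, 3], [3, 3, 2]]
B⁴ = [[6, 5, 5], [5, 6, 5], [5, 5, 6]]
B⁵ = [[10, 11, 11], [11, 10, 11], [11, 11, 10]]

11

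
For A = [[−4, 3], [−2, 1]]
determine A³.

tr A = −3 and det A = 2, so the characteristic polynomial is λ² − (−3)λ + (2) with roots −1 and −2.
Eigenvectors give P = [[1, 3], [1, 2]] with P⁻¹ = [[−2, 3], [1, −1]], and A = P·diag(−1, −2)·P⁻¹.
Then A³ = P·diag(−1, −8)·P⁻¹ = [[−1, −24], [−1, −16]] · [[−2, 3], [1, −1]] = [[−22, 21], [−14, 13]].

[[−22, 21], [−14, 13]]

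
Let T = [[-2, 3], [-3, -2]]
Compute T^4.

T^2 = [[-5, -12], [12, -5]]
T^3 = [[46, 9], [-9, 46]]
T^4 = [[-119, 120], [-120, -119]]

[[-119, 120], [-120, -119]]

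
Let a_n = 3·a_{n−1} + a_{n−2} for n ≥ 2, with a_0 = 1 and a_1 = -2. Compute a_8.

With companion matrix B = [[3, 1], [1, 0]], [a_n, a_{n−1}]ᵀ = B·[a_{n−1}, a_{n−2}]ᵀ, so [a_8, a_7]ᵀ = B⁷·[a_1, a_0]ᵀ.
B⁷ = [[3927, 1189], [1189, 360]], giving [a_8, a_7]ᵀ = [[-6665], [-2018]].

-6665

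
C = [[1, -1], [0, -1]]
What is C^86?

[[1, 0], [0, 1]]

C² = I (check: tr C = 0 and det C = -1), so C^86 = I since 86 is even.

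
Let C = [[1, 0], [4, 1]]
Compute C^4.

[[1, 0], [16, 1]]

C = I + N where N = [[0, 0], [4, 0]] is strictly lower-triangular, so N^2 = 0.
(I + N)^4 = I + 4·N = [[1, 0], [16, 1]].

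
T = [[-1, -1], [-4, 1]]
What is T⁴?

T² = [[5, 0], [0, 5]]
T³ = [[-5, -5], [-20, 5]]
T⁴ = [[25, 0], [0, 25]]

[[25, 0], [0, 25]]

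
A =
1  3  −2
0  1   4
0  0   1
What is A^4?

A = I + N where N = [[0, 3, −2], [0, 0, 4], [0, 0, 0]] is strictly upper-triangular, so N^3 = 0.
(I + N)^4 = I + 4·N + 6·N^2 = [[1, 12, 64], [0, 1, 16], [0, 0, 1]].

[[1, 12, 64], [0, 1, 16], [0, 0, 1]]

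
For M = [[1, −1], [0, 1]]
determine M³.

M = I + N where N = [[0, −1], [0, 0]] is strictly upper-triangular, so N² = 0.
(I + N)³ = I + 3·N = [[1, −3], [0, 1]].

[[1, −3], [0, 1]]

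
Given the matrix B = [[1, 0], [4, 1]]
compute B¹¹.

[[1, 0], [44, 1]]

B = I + N where N = [[0, 0], [4, 0]] is strictly lower-triangular, so N² = 0.
(I + N)¹¹ = I + 11·N = [[1, 0], [44, 1]].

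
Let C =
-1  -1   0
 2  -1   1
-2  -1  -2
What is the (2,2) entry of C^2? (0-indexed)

3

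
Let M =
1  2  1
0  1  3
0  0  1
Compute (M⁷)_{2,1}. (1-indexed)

0

M = I + N where N = [[0, 2, 1], [0, 0, 3], [0, 0, 0]] is strictly upper-triangular, so N³ = 0.
(I + N)⁷ = I + 7·N + 21·N² = [[1, 14, 133], [0, 1, 21], [0, 0, 1]].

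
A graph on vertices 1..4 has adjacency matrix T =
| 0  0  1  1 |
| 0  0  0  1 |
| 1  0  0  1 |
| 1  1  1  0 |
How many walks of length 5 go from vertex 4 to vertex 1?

The number of length-5 walks from vertex 4 to vertex 1 is entry (4,1) of T⁵, where T is the adjacency matrix.
T² = [[2, 1, 1, 1], [1, 1, 1, 0], [1, 1, 2, 1], [1, 0, 1, 3]]
T³ = [[2, 1, 3, 4], [1, 0, 1, 3], [3, 1, 2, 4], [4, 3, 4, 2]]
T⁴ = [[7, 4, 6, 6], [4, 3, 4, 2], [6, 4, 7, 6], [6, 2, 6, 11]]
T⁵ = [[12, 6, 13, 17], [6, 2, 6, 11], [13, 6, 12, 17], [17, 11, 17, 14]]

17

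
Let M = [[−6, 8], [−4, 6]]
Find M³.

tr M = 0 and det M = −4, so the characteristic polynomial is λ² − (0)λ + (−4) with roots 2 and −2.
Eigenvectors give P = [[1, 2], [1, 1]] with P⁻¹ = [[−1, 2], [1, −1]], and M = P·diag(2, −2)·P⁻¹.
Then M³ = P·diag(8, −8)·P⁻¹ = [[8, −16], [8, −8]] · [[−1, 2], [1, −1]] = [[−24, 32], [−16, 24]].

[[−24, 32], [−16, 24]]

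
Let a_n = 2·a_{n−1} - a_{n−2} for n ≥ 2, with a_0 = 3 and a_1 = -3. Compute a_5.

With companion matrix T = [[2, -1], [1, 0]], [a_n, a_{n−1}]ᵀ = T·[a_{n−1}, a_{n−2}]ᵀ, so [a_5, a_4]ᵀ = T^4·[a_1, a_0]ᵀ.
T^4 = [[5, -4], [4, -3]], giving [a_5, a_4]ᵀ = [[-27], [-21]].

-27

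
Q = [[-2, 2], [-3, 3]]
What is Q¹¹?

[[-2, 2], [-3, 3]]

Q² = Q (a projection; rank 1, trace 1), so Q¹¹ = Q.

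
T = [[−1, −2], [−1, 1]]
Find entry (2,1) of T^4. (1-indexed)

T^2 = [[3, 0], [0, 3]]
T^3 = [[−3, −6], [−3, 3]]
T^4 = [[9, 0], [0, 9]]

0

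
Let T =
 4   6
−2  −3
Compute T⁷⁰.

[[4, 6], [−2, −3]]

T² = T (a projection; rank 1, trace 1), so T⁷⁰ = T.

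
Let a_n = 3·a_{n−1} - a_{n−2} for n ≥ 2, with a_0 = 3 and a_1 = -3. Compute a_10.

With companion matrix M = [[3, -1], [1, 0]], [a_n, a_{n−1}]ᵀ = M·[a_{n−1}, a_{n−2}]ᵀ, so [a_10, a_9]ᵀ = M^9·[a_1, a_0]ᵀ.
M^9 = [[6765, -2584], [2584, -987]], giving [a_10, a_9]ᵀ = [[-28047], [-10713]].

-28047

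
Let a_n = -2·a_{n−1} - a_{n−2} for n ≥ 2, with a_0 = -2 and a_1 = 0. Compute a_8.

14

With companion matrix Q = [[-2, -1], [1, 0]], [a_n, a_{n−1}]ᵀ = Q·[a_{n−1}, a_{n−2}]ᵀ, so [a_8, a_7]ᵀ = Q⁷·[a_1, a_0]ᵀ.
Q⁷ = [[-8, -7], [7, 6]], giving [a_8, a_7]ᵀ = [[14], [-12]].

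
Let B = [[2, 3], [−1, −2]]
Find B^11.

B² = I (check: tr B = 0 and det B = −1), so B^11 = B since 11 is odd.

[[2, 3], [−1, −2]]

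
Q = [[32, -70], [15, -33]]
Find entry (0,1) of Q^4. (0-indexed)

910

tr Q = -1 and det Q = -6, so the characteristic polynomial is λ² − (-1)λ + (-6) with roots 2 and -3.
Eigenvectors give P = [[-7, -2], [-3, -1]] with P⁻¹ = [[-1, 2], [3, -7]], and Q = P·diag(2, -3)·P⁻¹.
Then Q^4 = P·diag(16, 81)·P⁻¹ = [[-112, -162], [-48, -81]] · [[-1, 2], [3, -7]] = [[-374, 910], [-195, 471]].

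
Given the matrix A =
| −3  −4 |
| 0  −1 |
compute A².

[[9, 16], [0, 1]]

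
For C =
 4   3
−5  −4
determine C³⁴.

[[1, 0], [0, 1]]

C² = I (check: tr C = 0 and det C = −1), so C³⁴ = I since 34 is even.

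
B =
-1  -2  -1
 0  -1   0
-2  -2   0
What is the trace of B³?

-8

B² = [[3, 6, 1], [0, 1, 0], [2, 6, 2]]
B³ = [[-5, -14, -3], [0, -1, 0], [-6, -14, -2]]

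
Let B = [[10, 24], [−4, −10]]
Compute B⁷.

[[640, 1536], [−256, −640]]

tr B = 0 and det B = −4, so the characteristic polynomial is λ² − (0)λ + (−4) with roots 2 and −2.
Eigenvectors give P = [[−3, −2], [1, 1]] with P⁻¹ = [[−1, −2], [1, 3]], and B = P·diag(2, −2)·P⁻¹.
Then B⁷ = P·diag(128, −128)·P⁻¹ = [[−384, 256], [128, −128]] · [[−1, −2], [1, 3]] = [[640, 1536], [−256, −640]].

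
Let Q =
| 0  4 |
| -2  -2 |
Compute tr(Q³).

Q² = [[-8, -8], [4, -4]]
Q³ = [[16, -16], [8, 24]]

40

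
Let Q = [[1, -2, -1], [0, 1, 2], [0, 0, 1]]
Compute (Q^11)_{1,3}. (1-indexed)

Q = I + N where N = [[0, -2, -1], [0, 0, 2], [0, 0, 0]] is strictly upper-triangular, so N^3 = 0.
(I + N)^11 = I + 11·N + 55·N^2 = [[1, -22, -231], [0, 1, 22], [0, 0, 1]].

-231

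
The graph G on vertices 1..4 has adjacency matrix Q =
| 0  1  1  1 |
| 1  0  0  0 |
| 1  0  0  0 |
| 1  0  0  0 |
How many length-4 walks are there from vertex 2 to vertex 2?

3

The number of length-4 walks from vertex 2 to vertex 2 is entry (2,2) of Q⁴, where Q is the adjacency matrix.
Q² = [[3, 0, 0, 0], [0, 1, 1, 1], [0, 1, 1, 1], [0, 1, 1, 1]]
Q³ = [[0, 3, 3, 3], [3, 0, 0, 0], [3, 0, 0, 0], [3, 0, 0, 0]]
Q⁴ = [[9, 0, 0, 0], [0, 3, 3, 3], [0, 3, 3, 3], [0, 3, 3, 3]]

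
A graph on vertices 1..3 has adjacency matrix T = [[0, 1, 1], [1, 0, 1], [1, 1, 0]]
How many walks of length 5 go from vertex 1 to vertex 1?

The number of length-5 walks from vertex 1 to vertex 1 is entry (1,1) of T^5, where T is the adjacency matrix.
T^2 = [[2, 1, 1], [1, 2, 1], [1, 1, 2]]
T^3 = [[2, 3, 3], [3, 2, 3], [3, 3, 2]]
T^4 = [[6, 5, 5], [5, 6, 5], [5, 5, 6]]
T^5 = [[10, 11, 11], [11, 10, 11], [11, 11, 10]]

10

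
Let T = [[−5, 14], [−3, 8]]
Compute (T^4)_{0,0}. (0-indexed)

tr T = 3 and det T = 2, so the characteristic polynomial is λ² − (3)λ + (2) with roots 1 and 2.
Eigenvectors give P = [[7, 2], [3, 1]] with P⁻¹ = [[1, −2], [−3, 7]], and T = P·diag(1, 2)·P⁻¹.
Then T^4 = P·diag(1, 16)·P⁻¹ = [[7, 32], [3, 16]] · [[1, −2], [−3, 7]] = [[−89, 210], [−45, 106]].

−89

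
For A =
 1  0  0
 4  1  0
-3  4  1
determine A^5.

A = I + N where N = [[0, 0, 0], [4, 0, 0], [-3, 4, 0]] is strictly lower-triangular, so N^3 = 0.
(I + N)^5 = I + 5·N + 10·N^2 = [[1, 0, 0], [20, 1, 0], [145, 20, 1]].

[[1, 0, 0], [20, 1, 0], [145, 20, 1]]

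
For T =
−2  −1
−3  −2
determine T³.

T² = [[7, 4], [12, 7]]
T³ = [[−26, −15], [−45, −26]]

[[−26, −15], [−45, −26]]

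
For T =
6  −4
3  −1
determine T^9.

tr T = 5 and det T = 6, so the characteristic polynomial is λ² − (5)λ + (6) with roots 3 and 2.
Eigenvectors give P = [[4, −1], [3, −1]] with P⁻¹ = [[1, −1], [3, −4]], and T = P·diag(3, 2)·P⁻¹.
Then T^9 = P·diag(19683, 512)·P⁻¹ = [[78732, −512], [59049, −512]] · [[1, −1], [3, −4]] = [[77196, −76684], [57513, −57001]].

[[77196, −76684], [57513, −57001]]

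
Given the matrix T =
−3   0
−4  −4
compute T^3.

[[−27, 0], [−148, −64]]

T^2 = [[9, 0], [28, 16]]
T^3 = [[−27, 0], [−148, −64]]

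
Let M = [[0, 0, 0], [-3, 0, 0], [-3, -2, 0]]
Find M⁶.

M is strictly triangular, hence nilpotent: M³ = 0, so M⁶ = 0.

[[0, 0, 0], [0, 0, 0], [0, 0, 0]]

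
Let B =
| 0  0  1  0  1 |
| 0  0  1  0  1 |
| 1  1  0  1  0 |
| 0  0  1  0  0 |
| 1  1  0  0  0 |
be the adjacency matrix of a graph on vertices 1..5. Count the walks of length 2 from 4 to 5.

0

The number of length-2 walks from vertex 4 to vertex 5 is entry (4,5) of B², where B is the adjacency matrix.
B² = [[2, 2, 0, 1, 0], [2, 2, 0, 1, 0], [0, 0, 3, 0, 2], [1, 1, 0, 1, 0], [0, 0, 2, 0, 2]]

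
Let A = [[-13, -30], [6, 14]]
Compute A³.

[[-37, -90], [18, 44]]

tr A = 1 and det A = -2, so the characteristic polynomial is λ² − (1)λ + (-2) with roots 2 and -1.
Eigenvectors give P = [[2, 5], [-1, -2]] with P⁻¹ = [[-2, -5], [1, 2]], and A = P·diag(2, -1)·P⁻¹.
Then A³ = P·diag(8, -1)·P⁻¹ = [[16, -5], [-8, 2]] · [[-2, -5], [1, 2]] = [[-37, -90], [18, 44]].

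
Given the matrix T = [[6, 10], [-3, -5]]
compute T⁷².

T² = T (a projection; rank 1, trace 1), so T⁷² = T.

[[6, 10], [-3, -5]]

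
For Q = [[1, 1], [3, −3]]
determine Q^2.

[[4, −2], [−6, 12]]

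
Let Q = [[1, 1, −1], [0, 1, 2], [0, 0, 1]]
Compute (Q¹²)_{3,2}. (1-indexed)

Q = I + N where N = [[0, 1, −1], [0, 0, 2], [0, 0, 0]] is strictly upper-triangular, so N³ = 0.
(I + N)¹² = I + 12·N + 66·N² = [[1, 12, 120], [0, 1, 24], [0, 0, 1]].

0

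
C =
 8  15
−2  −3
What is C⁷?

tr C = 5 and det C = 6, so the characteristic polynomial is λ² − (5)λ + (6) with roots 2 and 3.
Eigenvectors give P = [[−5, −3], [2, 1]] with P⁻¹ = [[1, 3], [−2, −5]], and C = P·diag(2, 3)·P⁻¹.
Then C⁷ = P·diag(128, 2187)·P⁻¹ = [[−640, −6561], [256, 2187]] · [[1, 3], [−2, −5]] = [[12482, 30885], [−4118, −10167]].

[[12482, 30885], [−4118, −10167]]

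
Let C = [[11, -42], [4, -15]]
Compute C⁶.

[[-4367, 15288], [-1456, 5097]]

tr C = -4 and det C = 3, so the characteristic polynomial is λ² − (-4)λ + (3) with roots -3 and -1.
Eigenvectors give P = [[3, 7], [1, 2]] with P⁻¹ = [[-2, 7], [1, -3]], and C = P·diag(-3, -1)·P⁻¹.
Then C⁶ = P·diag(729, 1)·P⁻¹ = [[2187, 7], [729, 2]] · [[-2, 7], [1, -3]] = [[-4367, 15288], [-1456, 5097]].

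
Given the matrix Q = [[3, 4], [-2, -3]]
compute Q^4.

[[1, 0], [0, 1]]

Q² = I (check: tr Q = 0 and det Q = -1), so Q^4 = I since 4 is even.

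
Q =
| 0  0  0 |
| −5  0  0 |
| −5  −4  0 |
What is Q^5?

Q is strictly triangular, hence nilpotent: Q^3 = 0, so Q^5 = 0.

[[0, 0, 0], [0, 0, 0], [0, 0, 0]]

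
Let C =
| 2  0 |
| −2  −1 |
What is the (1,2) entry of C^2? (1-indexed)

0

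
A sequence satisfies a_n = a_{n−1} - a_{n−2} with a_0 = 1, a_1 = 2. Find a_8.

1

With companion matrix A = [[1, -1], [1, 0]], [a_n, a_{n−1}]ᵀ = A·[a_{n−1}, a_{n−2}]ᵀ, so [a_8, a_7]ᵀ = A⁷·[a_1, a_0]ᵀ.
A⁷ = [[1, -1], [1, 0]], giving [a_8, a_7]ᵀ = [[1], [2]].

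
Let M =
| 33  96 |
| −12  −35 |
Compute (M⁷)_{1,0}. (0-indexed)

tr M = −2 and det M = −3, so the characteristic polynomial is λ² − (−2)λ + (−3) with roots 1 and −3.
Eigenvectors give P = [[3, 8], [−1, −3]] with P⁻¹ = [[3, 8], [−1, −3]], and M = P·diag(1, −3)·P⁻¹.
Then M⁷ = P·diag(1, −2187)·P⁻¹ = [[3, −17496], [−1, 6561]] · [[3, 8], [−1, −3]] = [[17505, 52512], [−6564, −19691]].

−6564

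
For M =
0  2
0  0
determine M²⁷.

[[0, 0], [0, 0]]

M is strictly triangular, hence nilpotent: M² = 0, so M²⁷ = 0.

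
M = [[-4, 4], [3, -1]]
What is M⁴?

[[1084, -820], [-615, 469]]

M² = [[28, -20], [-15, 13]]
M³ = [[-172, 132], [99, -73]]
M⁴ = [[1084, -820], [-615, 469]]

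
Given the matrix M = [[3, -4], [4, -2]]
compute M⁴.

[[33, 76], [-76, 128]]

M² = [[-7, -4], [4, -12]]
M³ = [[-37, 36], [-36, 8]]
M⁴ = [[33, 76], [-76, 128]]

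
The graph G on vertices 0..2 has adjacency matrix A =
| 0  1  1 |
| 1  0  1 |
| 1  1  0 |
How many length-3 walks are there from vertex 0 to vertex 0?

2

The number of length-3 walks from vertex 0 to vertex 0 is entry (0,0) of A³, where A is the adjacency matrix.
A² = [[2, 1, 1], [1, 2, 1], [1, 1, 2]]
A³ = [[2, 3, 3], [3, 2, 3], [3, 3, 2]]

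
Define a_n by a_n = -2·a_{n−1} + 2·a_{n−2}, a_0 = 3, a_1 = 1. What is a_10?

8000

With companion matrix M = [[-2, 2], [1, 0]], [a_n, a_{n−1}]ᵀ = M·[a_{n−1}, a_{n−2}]ᵀ, so [a_10, a_9]ᵀ = M^9·[a_1, a_0]ᵀ.
M^9 = [[-6688, 4896], [2448, -1792]], giving [a_10, a_9]ᵀ = [[8000], [-2928]].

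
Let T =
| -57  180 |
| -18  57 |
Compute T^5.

[[-4617, 14580], [-1458, 4617]]

tr T = 0 and det T = -9, so the characteristic polynomial is λ² − (0)λ + (-9) with roots 3 and -3.
Eigenvectors give P = [[3, 10], [1, 3]] with P⁻¹ = [[-3, 10], [1, -3]], and T = P·diag(3, -3)·P⁻¹.
Then T^5 = P·diag(243, -243)·P⁻¹ = [[729, -2430], [243, -729]] · [[-3, 10], [1, -3]] = [[-4617, 14580], [-1458, 4617]].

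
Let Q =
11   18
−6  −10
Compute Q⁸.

tr Q = 1 and det Q = −2, so the characteristic polynomial is λ² − (1)λ + (−2) with roots −1 and 2.
Eigenvectors give P = [[−3, −2], [2, 1]] with P⁻¹ = [[1, 2], [−2, −3]], and Q = P·diag(−1, 2)·P⁻¹.
Then Q⁸ = P·diag(1, 256)·P⁻¹ = [[−3, −512], [2, 256]] · [[1, 2], [−2, −3]] = [[1021, 1530], [−510, −764]].

[[1021, 1530], [−510, −764]]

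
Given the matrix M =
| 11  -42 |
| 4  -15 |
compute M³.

[[155, -546], [52, -183]]

tr M = -4 and det M = 3, so the characteristic polynomial is λ² − (-4)λ + (3) with roots -3 and -1.
Eigenvectors give P = [[3, 7], [1, 2]] with P⁻¹ = [[-2, 7], [1, -3]], and M = P·diag(-3, -1)·P⁻¹.
Then M³ = P·diag(-27, -1)·P⁻¹ = [[-81, -7], [-27, -2]] · [[-2, 7], [1, -3]] = [[155, -546], [52, -183]].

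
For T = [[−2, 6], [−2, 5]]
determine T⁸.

tr T = 3 and det T = 2, so the characteristic polynomial is λ² − (3)λ + (2) with roots 1 and 2.
Eigenvectors give P = [[2, −3], [1, −2]] with P⁻¹ = [[2, −3], [1, −2]], and T = P·diag(1, 2)·P⁻¹.
Then T⁸ = P·diag(1, 256)·P⁻¹ = [[2, −768], [1, −512]] · [[2, −3], [1, −2]] = [[−764, 1530], [−510, 1021]].

[[−764, 1530], [−510, 1021]]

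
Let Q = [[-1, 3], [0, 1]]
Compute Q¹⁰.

[[1, 0], [0, 1]]

Q² = I (check: tr Q = 0 and det Q = -1), so Q¹⁰ = I since 10 is even.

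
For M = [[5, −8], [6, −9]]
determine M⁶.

[[−2183, 2912], [−2184, 2913]]

tr M = −4 and det M = 3, so the characteristic polynomial is λ² − (−4)λ + (3) with roots −1 and −3.
Eigenvectors give P = [[4, 1], [3, 1]] with P⁻¹ = [[1, −1], [−3, 4]], and M = P·diag(−1, −3)·P⁻¹.
Then M⁶ = P·diag(1, 729)·P⁻¹ = [[4, 729], [3, 729]] · [[1, −1], [−3, 4]] = [[−2183, 2912], [−2184, 2913]].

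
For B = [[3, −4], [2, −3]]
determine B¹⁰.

[[1, 0], [0, 1]]

B² = I (check: tr B = 0 and det B = −1), so B¹⁰ = I since 10 is even.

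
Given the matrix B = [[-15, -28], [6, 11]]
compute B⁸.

tr B = -4 and det B = 3, so the characteristic polynomial is λ² − (-4)λ + (3) with roots -3 and -1.
Eigenvectors give P = [[7, -2], [-3, 1]] with P⁻¹ = [[1, 2], [3, 7]], and B = P·diag(-3, -1)·P⁻¹.
Then B⁸ = P·diag(6561, 1)·P⁻¹ = [[45927, -2], [-19683, 1]] · [[1, 2], [3, 7]] = [[45921, 91840], [-19680, -39359]].

[[45921, 91840], [-19680, -39359]]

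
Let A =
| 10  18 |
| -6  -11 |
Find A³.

[[28, 54], [-18, -35]]

tr A = -1 and det A = -2, so the characteristic polynomial is λ² − (-1)λ + (-2) with roots -2 and 1.
Eigenvectors give P = [[-3, -2], [2, 1]] with P⁻¹ = [[1, 2], [-2, -3]], and A = P·diag(-2, 1)·P⁻¹.
Then A³ = P·diag(-8, 1)·P⁻¹ = [[24, -2], [-16, 1]] · [[1, 2], [-2, -3]] = [[28, 54], [-18, -35]].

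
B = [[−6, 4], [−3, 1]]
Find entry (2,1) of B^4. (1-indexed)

195

tr B = −5 and det B = 6, so the characteristic polynomial is λ² − (−5)λ + (6) with roots −3 and −2.
Eigenvectors give P = [[4, 1], [3, 1]] with P⁻¹ = [[1, −1], [−3, 4]], and B = P·diag(−3, −2)·P⁻¹.
Then B^4 = P·diag(81, 16)·P⁻¹ = [[324, 16], [243, 16]] · [[1, −1], [−3, 4]] = [[276, −260], [195, −179]].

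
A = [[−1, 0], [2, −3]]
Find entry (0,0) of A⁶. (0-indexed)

tr A = −4 and det A = 3, so the characteristic polynomial is λ² − (−4)λ + (3) with roots −1 and −3.
Eigenvectors give P = [[−1, 0], [−1, 1]] with P⁻¹ = [[−1, 0], [−1, 1]], and A = P·diag(−1, −3)·P⁻¹.
Then A⁶ = P·diag(1, 729)·P⁻¹ = [[−1, 0], [−1, 729]] · [[−1, 0], [−1, 1]] = [[1, 0], [−728, 729]].

1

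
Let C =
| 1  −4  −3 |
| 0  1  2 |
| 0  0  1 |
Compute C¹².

[[1, −48, −564], [0, 1, 24], [0, 0, 1]]

C = I + N where N = [[0, −4, −3], [0, 0, 2], [0, 0, 0]] is strictly upper-triangular, so N³ = 0.
(I + N)¹² = I + 12·N + 66·N² = [[1, −48, −564], [0, 1, 24], [0, 0, 1]].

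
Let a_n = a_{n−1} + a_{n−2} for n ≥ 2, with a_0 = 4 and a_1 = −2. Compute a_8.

10

With companion matrix M = [[1, 1], [1, 0]], [a_n, a_{n−1}]ᵀ = M·[a_{n−1}, a_{n−2}]ᵀ, so [a_8, a_7]ᵀ = M⁷·[a_1, a_0]ᵀ.
M⁷ = [[21, 13], [13, 8]], giving [a_8, a_7]ᵀ = [[10], [6]].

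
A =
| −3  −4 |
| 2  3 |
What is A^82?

[[1, 0], [0, 1]]

A² = I (check: tr A = 0 and det A = −1), so A^82 = I since 82 is even.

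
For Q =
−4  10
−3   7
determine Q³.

tr Q = 3 and det Q = 2, so the characteristic polynomial is λ² − (3)λ + (2) with roots 2 and 1.
Eigenvectors give P = [[−5, 2], [−3, 1]] with P⁻¹ = [[1, −2], [3, −5]], and Q = P·diag(2, 1)·P⁻¹.
Then Q³ = P·diag(8, 1)·P⁻¹ = [[−40, 2], [−24, 1]] · [[1, −2], [3, −5]] = [[−34, 70], [−21, 43]].

[[−34, 70], [−21, 43]]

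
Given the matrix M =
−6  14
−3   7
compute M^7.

M² = M (a projection; rank 1, trace 1), so M^7 = M.

[[−6, 14], [−3, 7]]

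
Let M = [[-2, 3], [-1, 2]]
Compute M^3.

M² = I (check: tr M = 0 and det M = -1), so M^3 = M since 3 is odd.

[[-2, 3], [-1, 2]]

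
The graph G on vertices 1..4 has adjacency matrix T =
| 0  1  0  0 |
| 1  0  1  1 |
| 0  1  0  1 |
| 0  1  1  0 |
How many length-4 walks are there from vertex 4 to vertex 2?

The number of length-4 walks from vertex 4 to vertex 2 is entry (4,2) of T^4, where T is the adjacency matrix.
T^2 = [[1, 0, 1, 1], [0, 3, 1, 1], [1, 1, 2, 1], [1, 1, 1, 2]]
T^3 = [[0, 3, 1, 1], [3, 2, 4, 4], [1, 4, 2, 3], [1, 4, 3, 2]]
T^4 = [[3, 2, 4, 4], [2, 11, 6, 6], [4, 6, 7, 6], [4, 6, 6, 7]]

6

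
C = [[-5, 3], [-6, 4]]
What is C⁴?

[[31, -15], [30, -14]]

tr C = -1 and det C = -2, so the characteristic polynomial is λ² − (-1)λ + (-2) with roots 1 and -2.
Eigenvectors give P = [[-1, 1], [-2, 1]] with P⁻¹ = [[1, -1], [2, -1]], and C = P·diag(1, -2)·P⁻¹.
Then C⁴ = P·diag(1, 16)·P⁻¹ = [[-1, 16], [-2, 16]] · [[1, -1], [2, -1]] = [[31, -15], [30, -14]].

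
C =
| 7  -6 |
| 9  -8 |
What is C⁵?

tr C = -1 and det C = -2, so the characteristic polynomial is λ² − (-1)λ + (-2) with roots 1 and -2.
Eigenvectors give P = [[1, -2], [1, -3]] with P⁻¹ = [[3, -2], [1, -1]], and C = P·diag(1, -2)·P⁻¹.
Then C⁵ = P·diag(1, -32)·P⁻¹ = [[1, 64], [1, 96]] · [[3, -2], [1, -1]] = [[67, -66], [99, -98]].

[[67, -66], [99, -98]]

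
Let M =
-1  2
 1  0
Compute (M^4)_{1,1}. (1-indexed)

11

M^2 = [[3, -2], [-1, 2]]
M^3 = [[-5, 6], [3, -2]]
M^4 = [[11, -10], [-5, 6]]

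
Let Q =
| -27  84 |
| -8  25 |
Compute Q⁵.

tr Q = -2 and det Q = -3, so the characteristic polynomial is λ² − (-2)λ + (-3) with roots -3 and 1.
Eigenvectors give P = [[7, 3], [2, 1]] with P⁻¹ = [[1, -3], [-2, 7]], and Q = P·diag(-3, 1)·P⁻¹.
Then Q⁵ = P·diag(-243, 1)·P⁻¹ = [[-1701, 3], [-486, 1]] · [[1, -3], [-2, 7]] = [[-1707, 5124], [-488, 1465]].

[[-1707, 5124], [-488, 1465]]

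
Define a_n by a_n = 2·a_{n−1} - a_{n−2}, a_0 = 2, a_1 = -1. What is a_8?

-22

With companion matrix M = [[2, -1], [1, 0]], [a_n, a_{n−1}]ᵀ = M·[a_{n−1}, a_{n−2}]ᵀ, so [a_8, a_7]ᵀ = M^7·[a_1, a_0]ᵀ.
M^7 = [[8, -7], [7, -6]], giving [a_8, a_7]ᵀ = [[-22], [-19]].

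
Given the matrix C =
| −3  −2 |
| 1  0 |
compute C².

[[7, 6], [−3, −2]]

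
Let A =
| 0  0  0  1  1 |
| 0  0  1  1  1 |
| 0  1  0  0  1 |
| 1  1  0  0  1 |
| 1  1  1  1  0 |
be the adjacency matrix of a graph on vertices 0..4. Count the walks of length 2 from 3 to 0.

1

The number of length-2 walks from vertex 3 to vertex 0 is entry (3,0) of A^2, where A is the adjacency matrix.
A^2 = [[2, 2, 1, 1, 1], [2, 3, 1, 1, 2], [1, 1, 2, 2, 1], [1, 1, 2, 3, 2], [1, 2, 1, 2, 4]]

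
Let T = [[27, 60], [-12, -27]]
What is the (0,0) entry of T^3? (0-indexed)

243

tr T = 0 and det T = -9, so the characteristic polynomial is λ² − (0)λ + (-9) with roots 3 and -3.
Eigenvectors give P = [[5, -2], [-2, 1]] with P⁻¹ = [[1, 2], [2, 5]], and T = P·diag(3, -3)·P⁻¹.
Then T^3 = P·diag(27, -27)·P⁻¹ = [[135, 54], [-54, -27]] · [[1, 2], [2, 5]] = [[243, 540], [-108, -243]].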